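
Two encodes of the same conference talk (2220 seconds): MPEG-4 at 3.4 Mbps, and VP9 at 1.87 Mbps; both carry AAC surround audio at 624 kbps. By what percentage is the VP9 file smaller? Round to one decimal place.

38.0%

Audio: 624 kbps = 0.624 Mbps.
MPEG-4: 4.024 Mbps × 2220 s = 8933.3 Mb = 1.117 GB.
VP9: 2.494 Mbps × 2220 s = 5536.7 Mb = 0.692 GB.
Reduction: (1 − 0.692/1.117) × 100 = 38.02%.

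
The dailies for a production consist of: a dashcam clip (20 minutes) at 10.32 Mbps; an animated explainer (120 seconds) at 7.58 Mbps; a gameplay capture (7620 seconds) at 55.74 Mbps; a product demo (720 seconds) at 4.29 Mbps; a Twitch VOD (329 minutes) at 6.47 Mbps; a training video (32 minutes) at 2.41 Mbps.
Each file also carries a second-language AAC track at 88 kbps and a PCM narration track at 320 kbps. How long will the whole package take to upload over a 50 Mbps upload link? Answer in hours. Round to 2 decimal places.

3.26 hours

Audio total: 88 + 320 = 408 kbps = 0.408 Mbps.
dashcam clip: 10.728 Mbps × 1200 s = 12873.6 Mb
animated explainer: 7.988 Mbps × 120 s = 958.6 Mb
gameplay capture: 56.148 Mbps × 7620 s = 427847.8 Mb
product demo: 4.698 Mbps × 720 s = 3382.6 Mb
Twitch VOD: 6.878 Mbps × 19740 s = 135771.7 Mb
training video: 2.818 Mbps × 1920 s = 5410.6 Mb
Total: 586244.8 Mb = 73280.6 MB.
At 50 Mbps: 586244.8 / 50 = 11725 s ≈ 3.26 hours.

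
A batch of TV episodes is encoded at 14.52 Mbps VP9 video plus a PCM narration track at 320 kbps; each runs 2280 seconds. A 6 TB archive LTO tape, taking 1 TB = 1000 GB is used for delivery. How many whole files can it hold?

1418

Audio: 320 kbps = 0.320 Mbps.
Total bitrate: 14.840 Mbps.
Per item: 14.840 Mbps × 2280 s = 33,835 Mb = 4,229 MB.
Capacity: 6 TB = 48,000,000 Mb; 1418.64 items → 1418 complete.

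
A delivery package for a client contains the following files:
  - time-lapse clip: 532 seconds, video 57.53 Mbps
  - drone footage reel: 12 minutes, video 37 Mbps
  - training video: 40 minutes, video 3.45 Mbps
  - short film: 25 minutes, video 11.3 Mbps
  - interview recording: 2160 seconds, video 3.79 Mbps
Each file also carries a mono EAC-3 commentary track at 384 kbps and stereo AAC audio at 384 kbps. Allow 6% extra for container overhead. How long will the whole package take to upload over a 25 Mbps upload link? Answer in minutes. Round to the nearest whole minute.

Audio total: 384 + 384 = 768 kbps = 0.768 Mbps.
time-lapse clip: 58.298 Mbps × 532 s × 1.06 = 32875.4 Mb
drone footage reel: 37.768 Mbps × 720 s × 1.06 = 28824.5 Mb
training video: 4.218 Mbps × 2400 s × 1.06 = 10730.6 Mb
short film: 12.068 Mbps × 1500 s × 1.06 = 19188.1 Mb
interview recording: 4.558 Mbps × 2160 s × 1.06 = 10436.0 Mb
Total: 102054.7 Mb = 12756.8 MB.
At 25 Mbps: 102054.7 / 25 = 4082 s ≈ 68 minutes.

68 minutes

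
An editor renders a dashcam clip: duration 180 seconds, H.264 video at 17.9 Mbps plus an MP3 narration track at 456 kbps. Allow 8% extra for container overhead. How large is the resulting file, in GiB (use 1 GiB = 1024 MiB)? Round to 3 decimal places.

0.415 GiB

Audio: 456 kbps = 0.456 Mbps.
Total bitrate: 17.9 + 0.456 = 18.356 Mbps.
Stream data: 18.356 Mbps × 180 s = 3304.1 Mb.
With 8% container overhead: ×1.08.
3,568 Mb = 446,050,800 bytes ÷ 1,073,741,824 = 0.4154 GiB.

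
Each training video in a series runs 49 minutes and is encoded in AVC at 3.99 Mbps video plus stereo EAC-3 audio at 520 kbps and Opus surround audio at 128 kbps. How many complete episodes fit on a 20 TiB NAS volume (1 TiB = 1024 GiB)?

12901

49 min = 2940 s
Audio total: 520 + 128 = 648 kbps = 0.648 Mbps.
Total bitrate: 4.638 Mbps.
Per item: 4.638 Mbps × 2940 s = 13,636 Mb = 1,704 MB.
Capacity: 20 TiB = 175,921,860 Mb; 12901.55 items → 12901 complete.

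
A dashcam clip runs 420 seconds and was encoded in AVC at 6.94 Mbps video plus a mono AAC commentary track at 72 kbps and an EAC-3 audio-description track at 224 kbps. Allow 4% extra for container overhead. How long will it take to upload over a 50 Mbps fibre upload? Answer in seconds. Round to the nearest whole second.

63 seconds

Audio total: 72 + 224 = 296 kbps = 0.296 Mbps.
Total bitrate: 7.236 Mbps.
File: 7.236 Mbps × 420 s = 3039.1 Mb.
With 4% container overhead: ×1.04. → 3160.7 Mb.
At 50 Mbps: 3160.7 / 50 = 63.2 s ≈ 63.2 seconds.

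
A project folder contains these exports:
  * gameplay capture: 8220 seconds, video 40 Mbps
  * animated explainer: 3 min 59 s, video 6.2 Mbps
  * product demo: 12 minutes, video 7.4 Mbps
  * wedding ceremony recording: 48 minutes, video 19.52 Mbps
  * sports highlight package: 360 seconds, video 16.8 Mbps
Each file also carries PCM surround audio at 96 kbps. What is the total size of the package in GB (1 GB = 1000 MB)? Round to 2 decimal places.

49.88 GB

Audio: 96 kbps = 0.096 Mbps.
gameplay capture: 40.096 Mbps × 8220 s = 329589.1 Mb
animated explainer: 6.296 Mbps × 239 s = 1504.7 Mb
product demo: 7.496 Mbps × 720 s = 5397.1 Mb
wedding ceremony recording: 19.616 Mbps × 2880 s = 56494.1 Mb
sports highlight package: 16.896 Mbps × 360 s = 6082.6 Mb
Total: 399067.6 Mb = 49883.5 MB.
= 49.88 GB.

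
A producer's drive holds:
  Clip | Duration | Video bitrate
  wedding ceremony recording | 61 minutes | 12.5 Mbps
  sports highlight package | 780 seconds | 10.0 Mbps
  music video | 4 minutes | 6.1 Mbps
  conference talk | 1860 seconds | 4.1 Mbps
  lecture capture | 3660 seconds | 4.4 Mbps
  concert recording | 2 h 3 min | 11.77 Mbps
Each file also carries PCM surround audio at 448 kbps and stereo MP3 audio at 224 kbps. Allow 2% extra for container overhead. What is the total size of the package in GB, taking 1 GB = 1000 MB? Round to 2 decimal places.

22.62 GB

Audio total: 448 + 224 = 672 kbps = 0.672 Mbps.
wedding ceremony recording: 13.172 Mbps × 3660 s × 1.02 = 49173.7 Mb
sports highlight package: 10.672 Mbps × 780 s × 1.02 = 8490.6 Mb
music video: 6.772 Mbps × 240 s × 1.02 = 1657.8 Mb
conference talk: 4.772 Mbps × 1860 s × 1.02 = 9053.4 Mb
lecture capture: 5.072 Mbps × 3660 s × 1.02 = 18934.8 Mb
concert recording: 12.442 Mbps × 7380 s × 1.02 = 93658.4 Mb
Total: 180968.8 Mb = 22621.1 MB.
= 22.62 GB.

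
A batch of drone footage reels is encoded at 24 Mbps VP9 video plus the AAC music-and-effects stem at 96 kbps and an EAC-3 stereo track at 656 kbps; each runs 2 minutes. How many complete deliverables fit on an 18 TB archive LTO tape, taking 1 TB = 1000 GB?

2 min = 120 s
Audio total: 96 + 656 = 752 kbps = 0.752 Mbps.
Total bitrate: 24.752 Mbps.
Per item: 24.752 Mbps × 120 s = 2,970 Mb = 371.3 MB.
Capacity: 18 TB = 144,000,000 Mb; 48480.93 items → 48480 complete.

48480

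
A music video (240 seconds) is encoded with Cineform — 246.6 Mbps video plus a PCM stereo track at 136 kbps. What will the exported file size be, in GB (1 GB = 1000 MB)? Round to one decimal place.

Audio: 136 kbps = 0.136 Mbps.
Total bitrate: 246.6 + 0.136 = 246.736 Mbps.
Stream data: 246.736 Mbps × 240 s = 59216.6 Mb.
59,217 Mb ÷ 8 = 7,402 MB → 7.402 GB.

7.4 GB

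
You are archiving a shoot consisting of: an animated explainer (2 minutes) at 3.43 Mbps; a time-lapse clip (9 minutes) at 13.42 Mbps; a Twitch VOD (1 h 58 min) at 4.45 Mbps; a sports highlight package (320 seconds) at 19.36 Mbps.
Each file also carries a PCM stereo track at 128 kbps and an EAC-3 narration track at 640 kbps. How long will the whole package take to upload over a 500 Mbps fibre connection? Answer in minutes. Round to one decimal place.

Audio total: 128 + 640 = 768 kbps = 0.768 Mbps.
animated explainer: 4.198 Mbps × 120 s = 503.8 Mb
time-lapse clip: 14.188 Mbps × 540 s = 7661.5 Mb
Twitch VOD: 5.218 Mbps × 7080 s = 36943.4 Mb
sports highlight package: 20.128 Mbps × 320 s = 6441.0 Mb
Total: 51549.7 Mb = 6443.7 MB.
At 500 Mbps: 51549.7 / 500 = 103 s ≈ 1.72 minutes.

1.7 minutes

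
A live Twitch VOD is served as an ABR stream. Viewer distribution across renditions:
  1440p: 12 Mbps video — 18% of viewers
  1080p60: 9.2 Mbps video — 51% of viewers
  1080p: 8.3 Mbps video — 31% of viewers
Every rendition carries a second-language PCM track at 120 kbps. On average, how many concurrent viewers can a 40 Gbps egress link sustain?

4190

Audio: 120 kbps = 0.120 Mbps.
Average per-viewer bitrate: 0.18×12.120 + 0.51×9.320 + 0.31×8.420 = 9.545 Mbps.
40 Gbps = 40,000 Mbps; 40,000 / 9.545 = 4190.68 → 4190.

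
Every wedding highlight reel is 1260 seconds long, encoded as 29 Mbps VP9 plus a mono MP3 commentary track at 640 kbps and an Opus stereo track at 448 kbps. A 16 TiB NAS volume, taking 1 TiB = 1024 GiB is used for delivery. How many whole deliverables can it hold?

3712

Audio total: 640 + 448 = 1088 kbps = 1.088 Mbps.
Total bitrate: 30.088 Mbps.
Per item: 30.088 Mbps × 1260 s = 37,911 Mb = 4,739 MB.
Capacity: 16 TiB = 140,737,488 Mb; 3712.32 items → 3712 complete.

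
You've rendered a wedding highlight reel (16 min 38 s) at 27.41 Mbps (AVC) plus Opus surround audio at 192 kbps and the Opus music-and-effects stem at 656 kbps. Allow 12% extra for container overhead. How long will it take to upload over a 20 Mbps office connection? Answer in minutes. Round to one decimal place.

26.3 minutes

16 min 38 s = 998 s
Audio total: 192 + 656 = 848 kbps = 0.848 Mbps.
Total bitrate: 28.258 Mbps.
File: 28.258 Mbps × 998 s = 28201.5 Mb.
With 12% container overhead: ×1.12. → 31585.7 Mb.
At 20 Mbps: 31585.7 / 20 = 1579.3 s ≈ 26.3 minutes.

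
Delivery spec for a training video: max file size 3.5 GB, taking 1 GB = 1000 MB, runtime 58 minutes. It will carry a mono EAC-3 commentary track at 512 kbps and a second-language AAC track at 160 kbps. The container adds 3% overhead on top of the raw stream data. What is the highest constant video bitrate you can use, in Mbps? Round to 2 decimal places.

7.14 Mbps

Budget: 3.5 GB = 28000.0 Mb.
Stream payload after overhead: 28000.0 / 1.03 = 27184.5 Mb.
58 min = 3480 s
Total bitrate budget: 27184.5 Mb / 3480 s = 7.812 Mbps.
Audio total: 512 + 160 = 672 kbps = 0.672 Mbps.
Video: 7.812 − 0.672 = 7.140 Mbps.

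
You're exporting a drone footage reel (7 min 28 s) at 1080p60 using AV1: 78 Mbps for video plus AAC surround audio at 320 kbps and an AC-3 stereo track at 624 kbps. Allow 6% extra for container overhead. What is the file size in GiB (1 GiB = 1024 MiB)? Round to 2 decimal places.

7 min 28 s = 448 s
Audio total: 320 + 624 = 944 kbps = 0.944 Mbps.
Total bitrate: 78 + 0.944 = 78.944 Mbps.
Stream data: 78.944 Mbps × 448 s = 35366.9 Mb.
With 6% container overhead: ×1.06.
37,489 Mb = 4,686,115,840 bytes ÷ 1,073,741,824 = 4.364 GiB.

4.36 GiB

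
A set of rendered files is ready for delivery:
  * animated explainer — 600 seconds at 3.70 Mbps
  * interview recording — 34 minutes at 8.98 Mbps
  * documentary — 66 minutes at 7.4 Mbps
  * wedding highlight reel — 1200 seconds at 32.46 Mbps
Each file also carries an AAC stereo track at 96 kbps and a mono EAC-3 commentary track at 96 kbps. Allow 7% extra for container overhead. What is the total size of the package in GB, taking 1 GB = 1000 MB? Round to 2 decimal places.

Audio total: 96 + 96 = 192 kbps = 0.192 Mbps.
animated explainer: 3.892 Mbps × 600 s × 1.07 = 2498.7 Mb
interview recording: 9.172 Mbps × 2040 s × 1.07 = 20020.6 Mb
documentary: 7.592 Mbps × 3960 s × 1.07 = 32168.8 Mb
wedding highlight reel: 32.652 Mbps × 1200 s × 1.07 = 41925.2 Mb
Total: 96613.3 Mb = 12076.7 MB.
= 12.08 GB.

12.08 GB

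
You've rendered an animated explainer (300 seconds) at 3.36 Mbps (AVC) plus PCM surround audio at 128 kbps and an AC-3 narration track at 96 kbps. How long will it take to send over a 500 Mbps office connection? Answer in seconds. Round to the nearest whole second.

2 seconds

Audio total: 128 + 96 = 224 kbps = 0.224 Mbps.
Total bitrate: 3.584 Mbps.
File: 3.584 Mbps × 300 s = 1075.2 Mb.
At 500 Mbps: 1075.2 / 500 = 2.2 s ≈ 2.15 seconds.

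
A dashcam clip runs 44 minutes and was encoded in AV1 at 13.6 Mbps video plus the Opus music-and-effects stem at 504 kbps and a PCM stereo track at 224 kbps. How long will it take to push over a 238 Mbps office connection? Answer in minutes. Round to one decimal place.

44 min = 2640 s
Audio total: 504 + 224 = 728 kbps = 0.728 Mbps.
Total bitrate: 14.328 Mbps.
File: 14.328 Mbps × 2640 s = 37825.9 Mb.
At 238 Mbps: 37825.9 / 238 = 158.9 s ≈ 2.65 minutes.

2.6 minutes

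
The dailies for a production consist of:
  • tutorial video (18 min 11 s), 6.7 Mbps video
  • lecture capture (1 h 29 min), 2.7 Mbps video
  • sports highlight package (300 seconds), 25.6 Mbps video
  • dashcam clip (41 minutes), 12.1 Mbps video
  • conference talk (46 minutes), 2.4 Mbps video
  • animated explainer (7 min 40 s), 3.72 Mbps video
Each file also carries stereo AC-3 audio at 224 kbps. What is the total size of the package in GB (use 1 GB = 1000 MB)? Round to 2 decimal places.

8.79 GB

Audio: 224 kbps = 0.224 Mbps.
tutorial video: 6.924 Mbps × 1091 s = 7554.1 Mb
lecture capture: 2.924 Mbps × 5340 s = 15614.2 Mb
sports highlight package: 25.824 Mbps × 300 s = 7747.2 Mb
dashcam clip: 12.324 Mbps × 2460 s = 30317.0 Mb
conference talk: 2.624 Mbps × 2760 s = 7242.2 Mb
animated explainer: 3.944 Mbps × 460 s = 1814.2 Mb
Total: 70289.0 Mb = 8786.1 MB.
= 8.786 GB.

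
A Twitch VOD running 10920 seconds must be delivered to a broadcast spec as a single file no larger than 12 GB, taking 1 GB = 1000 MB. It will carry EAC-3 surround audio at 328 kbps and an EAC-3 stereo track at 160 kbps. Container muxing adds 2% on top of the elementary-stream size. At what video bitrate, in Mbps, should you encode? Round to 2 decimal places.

8.13 Mbps

Budget: 12 GB = 96000.0 Mb.
Stream payload after overhead: 96000.0 / 1.02 = 94117.6 Mb.
Total bitrate budget: 94117.6 Mb / 10920 s = 8.619 Mbps.
Audio total: 328 + 160 = 488 kbps = 0.488 Mbps.
Video: 8.619 − 0.488 = 8.131 Mbps.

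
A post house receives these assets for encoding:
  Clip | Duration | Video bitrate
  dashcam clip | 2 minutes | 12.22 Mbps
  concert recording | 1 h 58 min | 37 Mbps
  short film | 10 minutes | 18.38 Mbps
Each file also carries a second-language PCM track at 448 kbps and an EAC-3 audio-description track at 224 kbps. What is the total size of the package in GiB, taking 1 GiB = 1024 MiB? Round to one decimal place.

32.6 GiB

Audio total: 448 + 224 = 672 kbps = 0.672 Mbps.
dashcam clip: 12.892 Mbps × 120 s = 1547.0 Mb
concert recording: 37.672 Mbps × 7080 s = 266717.8 Mb
short film: 19.052 Mbps × 600 s = 11431.2 Mb
Total: 279696.0 Mb = 34962.0 MB.
= 32.56 GiB.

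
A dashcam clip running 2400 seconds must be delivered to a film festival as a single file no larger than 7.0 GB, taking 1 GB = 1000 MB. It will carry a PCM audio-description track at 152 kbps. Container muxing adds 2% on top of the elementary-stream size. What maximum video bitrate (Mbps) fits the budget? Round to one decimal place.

22.7 Mbps

Budget: 7.0 GB = 56000.0 Mb.
Stream payload after overhead: 56000.0 / 1.02 = 54902.0 Mb.
Total bitrate budget: 54902.0 Mb / 2400 s = 22.876 Mbps.
Audio: 152 kbps = 0.152 Mbps.
Video: 22.876 − 0.152 = 22.724 Mbps.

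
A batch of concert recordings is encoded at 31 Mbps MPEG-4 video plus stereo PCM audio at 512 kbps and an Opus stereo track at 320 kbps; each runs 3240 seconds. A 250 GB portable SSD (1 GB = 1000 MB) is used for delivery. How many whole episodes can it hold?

19

Audio total: 512 + 320 = 832 kbps = 0.832 Mbps.
Total bitrate: 31.832 Mbps.
Per item: 31.832 Mbps × 3240 s = 103,136 Mb = 12,892 MB.
Capacity: 250 GB = 2,000,000 Mb; 19.39 items → 19 complete.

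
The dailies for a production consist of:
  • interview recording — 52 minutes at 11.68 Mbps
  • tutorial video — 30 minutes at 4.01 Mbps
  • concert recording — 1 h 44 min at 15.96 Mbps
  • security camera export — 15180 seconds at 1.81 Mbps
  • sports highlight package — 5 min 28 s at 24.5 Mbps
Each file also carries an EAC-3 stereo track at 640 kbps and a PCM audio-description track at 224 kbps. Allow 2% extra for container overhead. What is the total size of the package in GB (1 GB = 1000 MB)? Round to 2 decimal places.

Audio total: 640 + 224 = 864 kbps = 0.864 Mbps.
interview recording: 12.544 Mbps × 3120 s × 1.02 = 39920.0 Mb
tutorial video: 4.874 Mbps × 1800 s × 1.02 = 8948.7 Mb
concert recording: 16.824 Mbps × 6240 s × 1.02 = 107081.4 Mb
security camera export: 2.674 Mbps × 15180 s × 1.02 = 41403.1 Mb
sports highlight package: 25.364 Mbps × 328 s × 1.02 = 8485.8 Mb
Total: 205839.0 Mb = 25729.9 MB.
= 25.73 GB.

25.73 GB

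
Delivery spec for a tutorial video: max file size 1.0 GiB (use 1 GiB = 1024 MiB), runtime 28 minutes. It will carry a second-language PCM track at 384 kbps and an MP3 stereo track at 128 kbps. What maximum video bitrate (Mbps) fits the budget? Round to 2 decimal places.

4.60 Mbps

Budget: 1.0 GiB = 8589.9 Mb.
28 min = 1680 s
Total bitrate budget: 8589.9 Mb / 1680 s = 5.113 Mbps.
Audio total: 384 + 128 = 512 kbps = 0.512 Mbps.
Video: 5.113 − 0.512 = 4.601 Mbps.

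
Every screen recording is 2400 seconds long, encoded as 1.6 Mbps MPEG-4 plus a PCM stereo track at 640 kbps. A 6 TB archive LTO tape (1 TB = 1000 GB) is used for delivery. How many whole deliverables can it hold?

8928

Audio: 640 kbps = 0.640 Mbps.
Total bitrate: 2.240 Mbps.
Per item: 2.240 Mbps × 2400 s = 5,376 Mb = 672.0 MB.
Capacity: 6 TB = 48,000,000 Mb; 8928.57 items → 8928 complete.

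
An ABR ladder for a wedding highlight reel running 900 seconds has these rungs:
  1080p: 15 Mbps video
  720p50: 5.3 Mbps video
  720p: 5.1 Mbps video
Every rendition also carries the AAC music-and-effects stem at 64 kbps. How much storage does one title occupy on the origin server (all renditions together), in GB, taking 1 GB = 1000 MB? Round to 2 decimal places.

Audio: 64 kbps = 0.064 Mbps.
Sum of rendition bitrates: (15+0.064) + (5.3+0.064) + (5.1+0.064) = 25.592 Mbps.
× 900 s = 23,033 Mb = 2,879 MB = 2.879 GB.

2.88 GB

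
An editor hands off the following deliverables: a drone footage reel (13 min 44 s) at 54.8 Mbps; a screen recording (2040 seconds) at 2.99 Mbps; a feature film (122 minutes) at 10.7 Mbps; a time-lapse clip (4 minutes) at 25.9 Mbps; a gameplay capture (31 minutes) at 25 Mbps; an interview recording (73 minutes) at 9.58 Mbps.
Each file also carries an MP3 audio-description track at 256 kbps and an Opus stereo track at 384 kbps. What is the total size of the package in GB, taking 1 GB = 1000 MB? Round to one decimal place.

29.4 GB

Audio total: 256 + 384 = 640 kbps = 0.640 Mbps.
drone footage reel: 55.440 Mbps × 824 s = 45682.6 Mb
screen recording: 3.630 Mbps × 2040 s = 7405.2 Mb
feature film: 11.340 Mbps × 7320 s = 83008.8 Mb
time-lapse clip: 26.540 Mbps × 240 s = 6369.6 Mb
gameplay capture: 25.640 Mbps × 1860 s = 47690.4 Mb
interview recording: 10.220 Mbps × 4380 s = 44763.6 Mb
Total: 234920.2 Mb = 29365.0 MB.
= 29.37 GB.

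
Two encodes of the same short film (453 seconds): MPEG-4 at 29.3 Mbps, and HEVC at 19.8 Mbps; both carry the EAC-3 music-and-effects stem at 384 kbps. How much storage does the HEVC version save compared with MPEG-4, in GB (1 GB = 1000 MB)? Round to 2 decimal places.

0.54 GB

Audio: 384 kbps = 0.384 Mbps.
MPEG-4: 29.684 Mbps × 453 s = 13446.9 Mb = 1.681 GB.
HEVC: 20.184 Mbps × 453 s = 9143.4 Mb = 1.143 GB.
Saving: 1.681 − 1.143 = 0.538 GB.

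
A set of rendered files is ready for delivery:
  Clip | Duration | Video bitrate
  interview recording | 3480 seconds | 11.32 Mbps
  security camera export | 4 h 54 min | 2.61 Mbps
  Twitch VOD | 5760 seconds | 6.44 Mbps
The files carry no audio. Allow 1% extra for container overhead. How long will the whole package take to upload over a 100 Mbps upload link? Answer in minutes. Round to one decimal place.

20.6 minutes

interview recording: 11.320 Mbps × 3480 s × 1.01 = 39787.5 Mb
security camera export: 2.610 Mbps × 17640 s × 1.01 = 46500.8 Mb
Twitch VOD: 6.440 Mbps × 5760 s × 1.01 = 37465.3 Mb
Total: 123753.7 Mb = 15469.2 MB.
At 100 Mbps: 123753.7 / 100 = 1238 s ≈ 20.6 minutes.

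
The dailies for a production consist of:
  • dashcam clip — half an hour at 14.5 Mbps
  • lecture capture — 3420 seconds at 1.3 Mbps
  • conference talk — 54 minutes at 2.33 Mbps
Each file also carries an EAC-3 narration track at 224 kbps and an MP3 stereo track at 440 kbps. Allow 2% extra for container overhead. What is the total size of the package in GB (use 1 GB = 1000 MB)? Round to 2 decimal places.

Audio total: 224 + 440 = 664 kbps = 0.664 Mbps.
dashcam clip: 15.164 Mbps × 1800 s × 1.02 = 27841.1 Mb
lecture capture: 1.964 Mbps × 3420 s × 1.02 = 6851.2 Mb
conference talk: 2.994 Mbps × 3240 s × 1.02 = 9894.6 Mb
Total: 44586.9 Mb = 5573.4 MB.
= 5.573 GB.

5.57 GB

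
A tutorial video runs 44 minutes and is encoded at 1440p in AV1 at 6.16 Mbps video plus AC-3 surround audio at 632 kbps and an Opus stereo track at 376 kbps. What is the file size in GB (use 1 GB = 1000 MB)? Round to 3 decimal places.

2.365 GB

44 min = 2640 s
Audio total: 632 + 376 = 1008 kbps = 1.008 Mbps.
Total bitrate: 6.16 + 1.008 = 7.168 Mbps.
Stream data: 7.168 Mbps × 2640 s = 18923.5 Mb.
18,924 Mb ÷ 8 = 2,365 MB → 2.365 GB.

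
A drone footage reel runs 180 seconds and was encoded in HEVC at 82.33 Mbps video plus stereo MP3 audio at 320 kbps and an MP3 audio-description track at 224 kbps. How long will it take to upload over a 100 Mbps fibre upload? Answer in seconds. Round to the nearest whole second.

149 seconds

Audio total: 320 + 224 = 544 kbps = 0.544 Mbps.
Total bitrate: 82.874 Mbps.
File: 82.874 Mbps × 180 s = 14917.3 Mb.
At 100 Mbps: 14917.3 / 100 = 149.2 s ≈ 149 seconds.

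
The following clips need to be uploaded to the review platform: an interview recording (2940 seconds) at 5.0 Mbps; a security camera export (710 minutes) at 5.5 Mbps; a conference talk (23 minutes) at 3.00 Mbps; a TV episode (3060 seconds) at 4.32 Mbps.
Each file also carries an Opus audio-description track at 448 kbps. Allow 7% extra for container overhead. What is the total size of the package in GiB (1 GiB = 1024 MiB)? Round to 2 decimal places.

35.97 GiB

Audio: 448 kbps = 0.448 Mbps.
interview recording: 5.448 Mbps × 2940 s × 1.07 = 17138.3 Mb
security camera export: 5.948 Mbps × 42600 s × 1.07 = 271121.7 Mb
conference talk: 3.448 Mbps × 1380 s × 1.07 = 5091.3 Mb
TV episode: 4.768 Mbps × 3060 s × 1.07 = 15611.4 Mb
Total: 308962.8 Mb = 38620.3 MB.
= 35.97 GiB.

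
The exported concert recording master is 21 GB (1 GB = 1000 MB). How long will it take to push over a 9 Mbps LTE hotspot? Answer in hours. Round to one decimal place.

File: 21 GB = 168000.0 Mb.
At 9 Mbps: 168000.0 / 9 = 18666.7 s ≈ 5.19 hours.

5.2 hours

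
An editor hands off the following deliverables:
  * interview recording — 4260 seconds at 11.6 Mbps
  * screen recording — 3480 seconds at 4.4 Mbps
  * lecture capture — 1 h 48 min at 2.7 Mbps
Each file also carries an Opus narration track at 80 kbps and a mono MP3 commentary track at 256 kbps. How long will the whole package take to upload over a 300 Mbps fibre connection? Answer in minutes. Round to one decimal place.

4.8 minutes

Audio total: 80 + 256 = 336 kbps = 0.336 Mbps.
interview recording: 11.936 Mbps × 4260 s = 50847.4 Mb
screen recording: 4.736 Mbps × 3480 s = 16481.3 Mb
lecture capture: 3.036 Mbps × 6480 s = 19673.3 Mb
Total: 87001.9 Mb = 10875.2 MB.
At 300 Mbps: 87001.9 / 300 = 290 s ≈ 4.83 minutes.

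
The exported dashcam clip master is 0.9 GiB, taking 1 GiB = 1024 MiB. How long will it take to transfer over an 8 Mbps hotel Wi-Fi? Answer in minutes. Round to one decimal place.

16.1 minutes

File: 0.9 GiB = 7730.9 Mb.
At 8 Mbps: 7730.9 / 8 = 966.4 s ≈ 16.1 minutes.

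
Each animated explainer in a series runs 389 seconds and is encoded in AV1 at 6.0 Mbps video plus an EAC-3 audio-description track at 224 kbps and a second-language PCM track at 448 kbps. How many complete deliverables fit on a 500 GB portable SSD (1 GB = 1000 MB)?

Audio total: 224 + 448 = 672 kbps = 0.672 Mbps.
Total bitrate: 6.672 Mbps.
Per item: 6.672 Mbps × 389 s = 2,595 Mb = 324.4 MB.
Capacity: 500 GB = 4,000,000 Mb; 1541.18 items → 1541 complete.

1541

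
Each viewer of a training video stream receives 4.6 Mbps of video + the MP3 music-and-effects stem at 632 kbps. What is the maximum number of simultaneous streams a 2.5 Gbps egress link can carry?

Audio: 632 kbps = 0.632 Mbps.
Per-viewer media rate: 5.232 Mbps.
2.5 Gbps = 2,500 Mbps; 2,500 / 5.232 = 477.83 → 477 viewers.

477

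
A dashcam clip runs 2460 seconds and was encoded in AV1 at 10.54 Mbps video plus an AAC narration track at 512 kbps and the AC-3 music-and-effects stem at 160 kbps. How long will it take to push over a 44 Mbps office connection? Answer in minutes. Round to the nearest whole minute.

10 minutes

Audio total: 512 + 160 = 672 kbps = 0.672 Mbps.
Total bitrate: 11.212 Mbps.
File: 11.212 Mbps × 2460 s = 27581.5 Mb.
At 44 Mbps: 27581.5 / 44 = 626.9 s ≈ 10.4 minutes.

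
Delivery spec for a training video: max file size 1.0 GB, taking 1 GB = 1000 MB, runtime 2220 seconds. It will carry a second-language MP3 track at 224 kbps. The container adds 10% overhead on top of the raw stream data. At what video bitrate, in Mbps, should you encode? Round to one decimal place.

Budget: 1.0 GB = 8000.0 Mb.
Stream payload after overhead: 8000.0 / 1.10 = 7272.7 Mb.
Total bitrate budget: 7272.7 Mb / 2220 s = 3.276 Mbps.
Audio: 224 kbps = 0.224 Mbps.
Video: 3.276 − 0.224 = 3.052 Mbps.

3.1 Mbps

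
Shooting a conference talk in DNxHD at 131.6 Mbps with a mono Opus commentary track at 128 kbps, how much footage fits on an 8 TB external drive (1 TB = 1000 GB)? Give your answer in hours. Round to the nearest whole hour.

135 hours

Audio: 128 kbps = 0.128 Mbps.
Total bitrate: 131.6 + 0.128 = 131.728 Mbps.
Capacity: 8 TB = 64,000,000 Mb.
Recording time: 64,000,000 / 131.728 = 485,850 s ≈ 135 hours.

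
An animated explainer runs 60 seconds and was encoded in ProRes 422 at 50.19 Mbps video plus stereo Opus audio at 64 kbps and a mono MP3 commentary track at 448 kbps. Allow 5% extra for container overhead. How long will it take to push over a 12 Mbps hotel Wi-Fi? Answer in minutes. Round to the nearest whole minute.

Audio total: 64 + 448 = 512 kbps = 0.512 Mbps.
Total bitrate: 50.702 Mbps.
File: 50.702 Mbps × 60 s = 3042.1 Mb.
With 5% container overhead: ×1.05. → 3194.2 Mb.
At 12 Mbps: 3194.2 / 12 = 266.2 s ≈ 4.44 minutes.

4 minutes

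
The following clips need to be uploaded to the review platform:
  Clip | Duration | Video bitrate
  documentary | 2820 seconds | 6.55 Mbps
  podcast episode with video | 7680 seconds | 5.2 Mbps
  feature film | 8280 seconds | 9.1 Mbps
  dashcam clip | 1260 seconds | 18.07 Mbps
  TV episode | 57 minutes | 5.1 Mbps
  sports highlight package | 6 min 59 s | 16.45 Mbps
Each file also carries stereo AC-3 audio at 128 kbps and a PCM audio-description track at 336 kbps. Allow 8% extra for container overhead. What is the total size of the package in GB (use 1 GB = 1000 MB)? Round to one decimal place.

Audio total: 128 + 336 = 464 kbps = 0.464 Mbps.
documentary: 7.014 Mbps × 2820 s × 1.08 = 21361.8 Mb
podcast episode with video: 5.664 Mbps × 7680 s × 1.08 = 46979.5 Mb
feature film: 9.564 Mbps × 8280 s × 1.08 = 85525.1 Mb
dashcam clip: 18.534 Mbps × 1260 s × 1.08 = 25221.1 Mb
TV episode: 5.564 Mbps × 3420 s × 1.08 = 20551.2 Mb
sports highlight package: 16.914 Mbps × 419 s × 1.08 = 7653.9 Mb
Total: 207292.6 Mb = 25911.6 MB.
= 25.91 GB.

25.9 GB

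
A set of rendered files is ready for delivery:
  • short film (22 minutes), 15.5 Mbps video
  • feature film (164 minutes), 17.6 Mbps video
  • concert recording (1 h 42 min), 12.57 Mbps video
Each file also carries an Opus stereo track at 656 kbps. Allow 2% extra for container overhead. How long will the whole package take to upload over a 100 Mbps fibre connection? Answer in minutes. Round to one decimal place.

47.9 minutes

Audio: 656 kbps = 0.656 Mbps.
short film: 16.156 Mbps × 1320 s × 1.02 = 21752.4 Mb
feature film: 18.256 Mbps × 9840 s × 1.02 = 183231.8 Mb
concert recording: 13.226 Mbps × 6120 s × 1.02 = 82562.0 Mb
Total: 287546.2 Mb = 35943.3 MB.
At 100 Mbps: 287546.2 / 100 = 2875 s ≈ 47.9 minutes.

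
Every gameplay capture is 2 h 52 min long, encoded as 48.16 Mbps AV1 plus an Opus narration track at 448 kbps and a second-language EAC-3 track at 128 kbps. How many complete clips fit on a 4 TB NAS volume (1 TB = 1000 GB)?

2 h 52 min = 172 min = 10320 s
Audio total: 448 + 128 = 576 kbps = 0.576 Mbps.
Total bitrate: 48.736 Mbps.
Per item: 48.736 Mbps × 10320 s = 502,956 Mb = 62,869 MB.
Capacity: 4 TB = 32,000,000 Mb; 63.62 items → 63 complete.

63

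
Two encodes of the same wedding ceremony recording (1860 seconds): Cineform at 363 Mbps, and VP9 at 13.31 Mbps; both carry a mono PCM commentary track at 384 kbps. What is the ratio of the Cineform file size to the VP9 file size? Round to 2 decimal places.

26.54

Audio: 384 kbps = 0.384 Mbps.
Cineform: 363.384 Mbps × 1860 s = 675894.2 Mb = 84.487 GB.
VP9: 13.694 Mbps × 1860 s = 25470.8 Mb = 3.184 GB.
Ratio: 84.487 / 3.184 = 26.536.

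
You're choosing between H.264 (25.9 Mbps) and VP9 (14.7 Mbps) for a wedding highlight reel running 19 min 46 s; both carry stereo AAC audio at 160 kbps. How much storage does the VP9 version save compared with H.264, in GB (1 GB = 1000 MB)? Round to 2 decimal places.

1.66 GB

19 min 46 s = 1186 s
Audio: 160 kbps = 0.160 Mbps.
H.264: 26.060 Mbps × 1186 s = 30907.2 Mb = 3.863 GB.
VP9: 14.860 Mbps × 1186 s = 17624.0 Mb = 2.203 GB.
Saving: 3.863 − 2.203 = 1.660 GB.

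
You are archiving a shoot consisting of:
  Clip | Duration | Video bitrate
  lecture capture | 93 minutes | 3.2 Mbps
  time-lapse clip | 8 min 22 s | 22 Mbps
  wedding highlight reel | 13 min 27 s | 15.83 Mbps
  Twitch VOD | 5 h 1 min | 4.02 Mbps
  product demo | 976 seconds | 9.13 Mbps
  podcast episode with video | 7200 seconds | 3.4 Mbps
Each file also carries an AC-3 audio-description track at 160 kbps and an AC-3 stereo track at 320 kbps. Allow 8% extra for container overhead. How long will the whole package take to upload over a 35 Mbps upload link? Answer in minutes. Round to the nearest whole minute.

Audio total: 160 + 320 = 480 kbps = 0.480 Mbps.
lecture capture: 3.680 Mbps × 5580 s × 1.08 = 22177.2 Mb
time-lapse clip: 22.480 Mbps × 502 s × 1.08 = 12187.8 Mb
wedding highlight reel: 16.310 Mbps × 807 s × 1.08 = 14215.1 Mb
Twitch VOD: 4.500 Mbps × 18060 s × 1.08 = 87771.6 Mb
product demo: 9.610 Mbps × 976 s × 1.08 = 10129.7 Mb
podcast episode with video: 3.880 Mbps × 7200 s × 1.08 = 30170.9 Mb
Total: 176652.2 Mb = 22081.5 MB.
At 35 Mbps: 176652.2 / 35 = 5047 s ≈ 84.1 minutes.

84 minutes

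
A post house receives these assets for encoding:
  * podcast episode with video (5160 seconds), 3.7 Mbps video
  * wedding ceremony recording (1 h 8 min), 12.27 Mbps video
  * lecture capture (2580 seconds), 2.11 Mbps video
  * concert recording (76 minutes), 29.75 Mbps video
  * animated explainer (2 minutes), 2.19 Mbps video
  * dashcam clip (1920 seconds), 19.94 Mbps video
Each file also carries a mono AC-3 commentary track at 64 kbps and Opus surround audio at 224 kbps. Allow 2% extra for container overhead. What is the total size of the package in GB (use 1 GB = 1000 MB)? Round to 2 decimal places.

32.40 GB

Audio total: 64 + 224 = 288 kbps = 0.288 Mbps.
podcast episode with video: 3.988 Mbps × 5160 s × 1.02 = 20989.6 Mb
wedding ceremony recording: 12.558 Mbps × 4080 s × 1.02 = 52261.4 Mb
lecture capture: 2.398 Mbps × 2580 s × 1.02 = 6310.6 Mb
concert recording: 30.038 Mbps × 4560 s × 1.02 = 139712.7 Mb
animated explainer: 2.478 Mbps × 120 s × 1.02 = 303.3 Mb
dashcam clip: 20.228 Mbps × 1920 s × 1.02 = 39614.5 Mb
Total: 259192.2 Mb = 32399.0 MB.
= 32.40 GB.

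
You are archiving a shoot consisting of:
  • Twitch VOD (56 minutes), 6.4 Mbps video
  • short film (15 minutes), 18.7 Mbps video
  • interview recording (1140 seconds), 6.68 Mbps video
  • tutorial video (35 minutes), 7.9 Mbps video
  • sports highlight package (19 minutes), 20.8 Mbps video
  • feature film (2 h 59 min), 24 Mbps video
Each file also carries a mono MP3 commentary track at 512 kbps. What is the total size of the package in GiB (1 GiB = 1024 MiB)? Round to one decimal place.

Audio: 512 kbps = 0.512 Mbps.
Twitch VOD: 6.912 Mbps × 3360 s = 23224.3 Mb
short film: 19.212 Mbps × 900 s = 17290.8 Mb
interview recording: 7.192 Mbps × 1140 s = 8198.9 Mb
tutorial video: 8.412 Mbps × 2100 s = 17665.2 Mb
sports highlight package: 21.312 Mbps × 1140 s = 24295.7 Mb
feature film: 24.512 Mbps × 10740 s = 263258.9 Mb
Total: 353933.8 Mb = 44241.7 MB.
= 41.20 GiB.

41.2 GiB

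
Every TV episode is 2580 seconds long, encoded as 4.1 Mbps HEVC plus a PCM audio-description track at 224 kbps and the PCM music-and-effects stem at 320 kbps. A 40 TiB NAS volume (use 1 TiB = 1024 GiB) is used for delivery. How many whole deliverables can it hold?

Audio total: 224 + 320 = 544 kbps = 0.544 Mbps.
Total bitrate: 4.644 Mbps.
Per item: 4.644 Mbps × 2580 s = 11,982 Mb = 1,498 MB.
Capacity: 40 TiB = 351,843,721 Mb; 29365.53 items → 29365 complete.

29365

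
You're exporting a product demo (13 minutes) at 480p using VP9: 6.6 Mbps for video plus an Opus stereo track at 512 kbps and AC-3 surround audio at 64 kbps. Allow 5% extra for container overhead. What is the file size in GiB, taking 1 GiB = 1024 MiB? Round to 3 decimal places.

13 min = 780 s
Audio total: 512 + 64 = 576 kbps = 0.576 Mbps.
Total bitrate: 6.6 + 0.576 = 7.176 Mbps.
Stream data: 7.176 Mbps × 780 s = 5597.3 Mb.
With 5% container overhead: ×1.05.
5,877 Mb = 734,643,000 bytes ÷ 1,073,741,824 = 0.6842 GiB.

0.684 GiB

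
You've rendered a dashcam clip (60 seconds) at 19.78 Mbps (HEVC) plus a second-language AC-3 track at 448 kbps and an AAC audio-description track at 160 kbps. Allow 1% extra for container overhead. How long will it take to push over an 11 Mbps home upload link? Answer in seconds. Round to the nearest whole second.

Audio total: 448 + 160 = 608 kbps = 0.608 Mbps.
Total bitrate: 20.388 Mbps.
File: 20.388 Mbps × 60 s = 1223.3 Mb.
With 1% container overhead: ×1.01. → 1235.5 Mb.
At 11 Mbps: 1235.5 / 11 = 112.3 s ≈ 112 seconds.

112 seconds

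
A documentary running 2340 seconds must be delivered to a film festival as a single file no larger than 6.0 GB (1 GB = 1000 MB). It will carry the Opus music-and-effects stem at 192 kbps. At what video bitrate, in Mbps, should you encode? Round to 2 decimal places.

20.32 Mbps

Budget: 6.0 GB = 48000.0 Mb.
Total bitrate budget: 48000.0 Mb / 2340 s = 20.513 Mbps.
Audio: 192 kbps = 0.192 Mbps.
Video: 20.513 − 0.192 = 20.321 Mbps.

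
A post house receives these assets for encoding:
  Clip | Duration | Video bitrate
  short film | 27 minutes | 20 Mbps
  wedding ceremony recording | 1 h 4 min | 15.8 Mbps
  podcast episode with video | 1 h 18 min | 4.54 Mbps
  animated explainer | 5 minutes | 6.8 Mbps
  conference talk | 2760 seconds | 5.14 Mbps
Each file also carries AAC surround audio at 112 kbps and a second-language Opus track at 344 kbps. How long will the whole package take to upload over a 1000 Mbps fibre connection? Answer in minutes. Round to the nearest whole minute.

2 minutes

Audio total: 112 + 344 = 456 kbps = 0.456 Mbps.
short film: 20.456 Mbps × 1620 s = 33138.7 Mb
wedding ceremony recording: 16.256 Mbps × 3840 s = 62423.0 Mb
podcast episode with video: 4.996 Mbps × 4680 s = 23381.3 Mb
animated explainer: 7.256 Mbps × 300 s = 2176.8 Mb
conference talk: 5.596 Mbps × 2760 s = 15445.0 Mb
Total: 136564.8 Mb = 17070.6 MB.
At 1000 Mbps: 136564.8 / 1000 = 137 s ≈ 2.28 minutes.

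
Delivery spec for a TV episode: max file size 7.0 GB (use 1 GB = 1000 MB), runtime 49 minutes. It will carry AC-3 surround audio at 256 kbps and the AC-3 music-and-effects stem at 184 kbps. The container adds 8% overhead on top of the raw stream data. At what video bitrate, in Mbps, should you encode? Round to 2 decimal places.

17.20 Mbps

Budget: 7.0 GB = 56000.0 Mb.
Stream payload after overhead: 56000.0 / 1.08 = 51851.9 Mb.
49 min = 2940 s
Total bitrate budget: 51851.9 Mb / 2940 s = 17.637 Mbps.
Audio total: 256 + 184 = 440 kbps = 0.440 Mbps.
Video: 17.637 − 0.440 = 17.197 Mbps.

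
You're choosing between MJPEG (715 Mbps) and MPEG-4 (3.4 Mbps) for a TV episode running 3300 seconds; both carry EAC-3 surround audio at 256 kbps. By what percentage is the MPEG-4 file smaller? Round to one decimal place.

99.5%

Audio: 256 kbps = 0.256 Mbps.
MJPEG: 715.256 Mbps × 3300 s = 2360344.8 Mb = 274.780 GiB.
MPEG-4: 3.656 Mbps × 3300 s = 12064.8 Mb = 1.405 GiB.
Reduction: (1 − 1.405/274.780) × 100 = 99.49%.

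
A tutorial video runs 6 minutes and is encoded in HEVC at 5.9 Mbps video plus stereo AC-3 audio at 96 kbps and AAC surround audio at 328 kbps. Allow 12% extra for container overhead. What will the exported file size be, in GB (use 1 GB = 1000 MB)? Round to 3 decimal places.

0.319 GB

6 min = 360 s
Audio total: 96 + 328 = 424 kbps = 0.424 Mbps.
Total bitrate: 5.9 + 0.424 = 6.324 Mbps.
Stream data: 6.324 Mbps × 360 s = 2276.6 Mb.
With 12% container overhead: ×1.12.
2,550 Mb ÷ 8 = 318.7 MB → 0.3187 GB.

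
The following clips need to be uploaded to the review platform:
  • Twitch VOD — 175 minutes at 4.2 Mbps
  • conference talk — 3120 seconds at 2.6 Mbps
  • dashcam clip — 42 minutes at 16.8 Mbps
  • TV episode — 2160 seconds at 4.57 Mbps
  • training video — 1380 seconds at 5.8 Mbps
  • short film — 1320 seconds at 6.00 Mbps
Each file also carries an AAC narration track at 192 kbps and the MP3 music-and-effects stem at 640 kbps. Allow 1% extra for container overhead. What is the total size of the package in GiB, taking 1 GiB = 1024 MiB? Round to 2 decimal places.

16.20 GiB

Audio total: 192 + 640 = 832 kbps = 0.832 Mbps.
Twitch VOD: 5.032 Mbps × 10500 s × 1.01 = 53364.4 Mb
conference talk: 3.432 Mbps × 3120 s × 1.01 = 10814.9 Mb
dashcam clip: 17.632 Mbps × 2520 s × 1.01 = 44877.0 Mb
TV episode: 5.402 Mbps × 2160 s × 1.01 = 11785.0 Mb
training video: 6.632 Mbps × 1380 s × 1.01 = 9243.7 Mb
short film: 6.832 Mbps × 1320 s × 1.01 = 9108.4 Mb
Total: 139193.4 Mb = 17399.2 MB.
= 16.20 GiB.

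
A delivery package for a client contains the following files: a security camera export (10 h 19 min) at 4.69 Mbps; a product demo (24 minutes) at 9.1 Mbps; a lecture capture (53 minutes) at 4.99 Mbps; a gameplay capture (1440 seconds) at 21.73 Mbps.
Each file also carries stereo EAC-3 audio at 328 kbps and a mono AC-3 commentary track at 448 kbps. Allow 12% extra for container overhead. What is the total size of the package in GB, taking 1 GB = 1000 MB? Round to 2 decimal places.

Audio total: 328 + 448 = 776 kbps = 0.776 Mbps.
security camera export: 5.466 Mbps × 37140 s × 1.12 = 227368.1 Mb
product demo: 9.876 Mbps × 1440 s × 1.12 = 15928.0 Mb
lecture capture: 5.766 Mbps × 3180 s × 1.12 = 20536.2 Mb
gameplay capture: 22.506 Mbps × 1440 s × 1.12 = 36297.7 Mb
Total: 300130.0 Mb = 37516.2 MB.
= 37.52 GB.

37.52 GB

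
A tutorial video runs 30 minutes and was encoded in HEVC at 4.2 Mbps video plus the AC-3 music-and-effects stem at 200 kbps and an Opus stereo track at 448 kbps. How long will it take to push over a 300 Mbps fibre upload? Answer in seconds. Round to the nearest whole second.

29 seconds

30 min = 1800 s
Audio total: 200 + 448 = 648 kbps = 0.648 Mbps.
Total bitrate: 4.848 Mbps.
File: 4.848 Mbps × 1800 s = 8726.4 Mb.
At 300 Mbps: 8726.4 / 300 = 29.1 s ≈ 29.1 seconds.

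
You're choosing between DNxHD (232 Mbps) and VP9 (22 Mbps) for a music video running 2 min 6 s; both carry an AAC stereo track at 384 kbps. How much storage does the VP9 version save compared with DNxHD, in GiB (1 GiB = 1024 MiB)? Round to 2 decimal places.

2 min 6 s = 126 s
Audio: 384 kbps = 0.384 Mbps.
DNxHD: 232.384 Mbps × 126 s = 29280.4 Mb = 3.409 GiB.
VP9: 22.384 Mbps × 126 s = 2820.4 Mb = 0.328 GiB.
Saving: 3.409 − 0.328 = 3.080 GiB.

3.08 GiB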